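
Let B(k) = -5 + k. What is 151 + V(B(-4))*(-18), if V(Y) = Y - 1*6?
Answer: 421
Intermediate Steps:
V(Y) = -6 + Y (V(Y) = Y - 6 = -6 + Y)
151 + V(B(-4))*(-18) = 151 + (-6 + (-5 - 4))*(-18) = 151 + (-6 - 9)*(-18) = 151 - 15*(-18) = 151 + 270 = 421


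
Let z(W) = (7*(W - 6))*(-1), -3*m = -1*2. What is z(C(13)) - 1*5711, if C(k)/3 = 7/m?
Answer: -11779/2 ≈ -5889.5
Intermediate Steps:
m = ⅔ (m = -(-1)*2/3 = -⅓*(-2) = ⅔ ≈ 0.66667)
C(k) = 63/2 (C(k) = 3*(7/(⅔)) = 3*(7*(3/2)) = 3*(21/2) = 63/2)
z(W) = 42 - 7*W (z(W) = (7*(-6 + W))*(-1) = (-42 + 7*W)*(-1) = 42 - 7*W)
z(C(13)) - 1*5711 = (42 - 7*63/2) - 1*5711 = (42 - 441/2) - 5711 = -357/2 - 5711 = -11779/2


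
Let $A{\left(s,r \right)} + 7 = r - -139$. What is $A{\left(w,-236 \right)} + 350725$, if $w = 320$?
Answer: $350621$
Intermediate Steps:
$A{\left(s,r \right)} = 132 + r$ ($A{\left(s,r \right)} = -7 + \left(r - -139\right) = -7 + \left(r + 139\right) = -7 + \left(139 + r\right) = 132 + r$)
$A{\left(w,-236 \right)} + 350725 = \left(132 - 236\right) + 350725 = -104 + 350725 = 350621$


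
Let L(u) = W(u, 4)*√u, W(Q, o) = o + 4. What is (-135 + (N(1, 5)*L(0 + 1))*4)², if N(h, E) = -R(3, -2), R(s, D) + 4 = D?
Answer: 3249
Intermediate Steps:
R(s, D) = -4 + D
W(Q, o) = 4 + o
L(u) = 8*√u (L(u) = (4 + 4)*√u = 8*√u)
N(h, E) = 6 (N(h, E) = -(-4 - 2) = -1*(-6) = 6)
(-135 + (N(1, 5)*L(0 + 1))*4)² = (-135 + (6*(8*√(0 + 1)))*4)² = (-135 + (6*(8*√1))*4)² = (-135 + (6*(8*1))*4)² = (-135 + (6*8)*4)² = (-135 + 48*4)² = (-135 + 192)² = 57² = 3249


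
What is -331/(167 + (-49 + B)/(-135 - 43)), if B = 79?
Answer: -29459/14848 ≈ -1.9840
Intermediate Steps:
-331/(167 + (-49 + B)/(-135 - 43)) = -331/(167 + (-49 + 79)/(-135 - 43)) = -331/(167 + 30/(-178)) = -331/(167 + 30*(-1/178)) = -331/(167 - 15/89) = -331/(14848/89) = (89/14848)*(-331) = -29459/14848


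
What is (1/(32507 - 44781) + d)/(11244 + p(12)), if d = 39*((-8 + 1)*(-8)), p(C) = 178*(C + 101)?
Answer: 26806415/384888092 ≈ 0.069647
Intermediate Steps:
p(C) = 17978 + 178*C (p(C) = 178*(101 + C) = 17978 + 178*C)
d = 2184 (d = 39*(-7*(-8)) = 39*56 = 2184)
(1/(32507 - 44781) + d)/(11244 + p(12)) = (1/(32507 - 44781) + 2184)/(11244 + (17978 + 178*12)) = (1/(-12274) + 2184)/(11244 + (17978 + 2136)) = (-1/12274 + 2184)/(11244 + 20114) = (26806415/12274)/31358 = (26806415/12274)*(1/31358) = 26806415/384888092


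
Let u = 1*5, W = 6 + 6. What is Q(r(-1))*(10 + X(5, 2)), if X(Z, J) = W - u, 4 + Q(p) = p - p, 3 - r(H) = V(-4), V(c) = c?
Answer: -68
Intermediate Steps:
r(H) = 7 (r(H) = 3 - 1*(-4) = 3 + 4 = 7)
W = 12
u = 5
Q(p) = -4 (Q(p) = -4 + (p - p) = -4 + 0 = -4)
X(Z, J) = 7 (X(Z, J) = 12 - 1*5 = 12 - 5 = 7)
Q(r(-1))*(10 + X(5, 2)) = -4*(10 + 7) = -4*17 = -68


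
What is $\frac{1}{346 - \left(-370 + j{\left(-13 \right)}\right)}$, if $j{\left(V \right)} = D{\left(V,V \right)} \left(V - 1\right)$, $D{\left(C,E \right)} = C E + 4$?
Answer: $\frac{1}{3138} \approx 0.00031867$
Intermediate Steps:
$D{\left(C,E \right)} = 4 + C E$
$j{\left(V \right)} = \left(-1 + V\right) \left(4 + V^{2}\right)$ ($j{\left(V \right)} = \left(4 + V V\right) \left(V - 1\right) = \left(4 + V^{2}\right) \left(-1 + V\right) = \left(-1 + V\right) \left(4 + V^{2}\right)$)
$\frac{1}{346 - \left(-370 + j{\left(-13 \right)}\right)} = \frac{1}{346 - \left(-370 + \left(-1 - 13\right) \left(4 + \left(-13\right)^{2}\right)\right)} = \frac{1}{346 - \left(-370 - 14 \left(4 + 169\right)\right)} = \frac{1}{346 - \left(-370 - 2422\right)} = \frac{1}{346 + \left(370 - -2422\right)} = \frac{1}{346 + \left(370 + 2422\right)} = \frac{1}{346 + 2792} = \frac{1}{3138}$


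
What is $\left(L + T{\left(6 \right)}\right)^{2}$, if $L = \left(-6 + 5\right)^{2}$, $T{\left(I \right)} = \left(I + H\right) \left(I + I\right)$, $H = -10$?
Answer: $2209$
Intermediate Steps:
$T{\left(I \right)} = 2 I \left(-10 + I\right)$ ($T{\left(I \right)} = \left(I - 10\right) \left(I + I\right) = \left(-10 + I\right) 2 I = 2 I \left(-10 + I\right)$)
$L = 1$ ($L = \left(-1\right)^{2} = 1$)
$\left(L + T{\left(6 \right)}\right)^{2} = \left(1 + 2 \cdot 6 \left(-10 + 6\right)\right)^{2} = \left(1 + 2 \cdot 6 \left(-4\right)\right)^{2} = \left(1 - 48\right)^{2} = \left(-47\right)^{2} = 2209$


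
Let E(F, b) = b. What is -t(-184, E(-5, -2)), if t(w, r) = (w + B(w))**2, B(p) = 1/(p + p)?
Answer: -4585050369/135424 ≈ -33857.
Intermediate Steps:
B(p) = 1/(2*p)
t(w, r) = (w + 1/(2*w))**2
-t(-184, E(-5, -2)) = -(-184 + (1/2)/(-184))**2 = -(-184 + (1/2)*(-1/184))**2 = -(-184 - 1/368)**2 = -(-67713/368)**2 = -1*4585050369/135424 = -4585050369/135424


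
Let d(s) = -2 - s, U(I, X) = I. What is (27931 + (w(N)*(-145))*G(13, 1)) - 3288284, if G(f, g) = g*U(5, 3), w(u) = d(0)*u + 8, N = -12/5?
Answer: -3269633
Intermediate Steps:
N = -12/5 (N = -12*1/5 = -12/5 ≈ -2.4000)
w(u) = 8 - 2*u (w(u) = (-2 - 1*0)*u + 8 = (-2 + 0)*u + 8 = -2*u + 8 = 8 - 2*u)
G(f, g) = 5*g (G(f, g) = g*5 = 5*g)
(27931 + (w(N)*(-145))*G(13, 1)) - 3288284 = (27931 + ((8 - 2*(-12/5))*(-145))*(5*1)) - 3288284 = (27931 + ((8 + 24/5)*(-145))*5) - 3288284 = (27931 + ((64/5)*(-145))*5) - 3288284 = (27931 - 1856*5) - 3288284 = (27931 - 9280) - 3288284 = 18651 - 3288284 = -3269633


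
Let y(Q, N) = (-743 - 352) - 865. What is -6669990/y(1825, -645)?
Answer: 666999/196 ≈ 3403.1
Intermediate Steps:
y(Q, N) = -1960 (y(Q, N) = -1095 - 865 = -1960)
-6669990/y(1825, -645) = -6669990/(-1960) = -6669990*(-1/1960) = 666999/196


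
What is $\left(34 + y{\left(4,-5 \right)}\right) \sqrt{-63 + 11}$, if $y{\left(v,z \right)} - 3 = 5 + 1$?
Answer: $86 i \sqrt{13} \approx 310.08 i$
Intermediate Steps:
$y{\left(v,z \right)} = 9$ ($y{\left(v,z \right)} = 3 + \left(5 + 1\right) = 3 + 6 = 9$)
$\left(34 + y{\left(4,-5 \right)}\right) \sqrt{-63 + 11} = \left(34 + 9\right) \sqrt{-63 + 11} = 43 \sqrt{-52} = 43 \cdot 2 i \sqrt{13} = 86 i \sqrt{13}$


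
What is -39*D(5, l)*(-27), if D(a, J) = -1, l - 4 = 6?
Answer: -1053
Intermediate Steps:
l = 10 (l = 4 + 6 = 10)
-39*D(5, l)*(-27) = -39*(-1)*(-27) = 39*(-27) = -1053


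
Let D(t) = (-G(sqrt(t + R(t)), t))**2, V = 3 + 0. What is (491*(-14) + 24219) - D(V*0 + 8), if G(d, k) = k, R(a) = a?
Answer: 17281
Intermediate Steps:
V = 3
D(t) = t**2 (D(t) = (-t)**2 = t**2)
(491*(-14) + 24219) - D(V*0 + 8) = (491*(-14) + 24219) - (3*0 + 8)**2 = (-6874 + 24219) - (0 + 8)**2 = 17345 - 1*8**2 = 17345 - 1*64 = 17345 - 64 = 17281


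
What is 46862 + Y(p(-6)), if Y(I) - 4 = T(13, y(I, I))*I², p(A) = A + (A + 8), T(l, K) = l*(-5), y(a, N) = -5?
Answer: 45826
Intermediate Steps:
T(l, K) = -5*l
p(A) = 8 + 2*A (p(A) = A + (8 + A) = 8 + 2*A)
Y(I) = 4 - 65*I² (Y(I) = 4 + (-5*13)*I² = 4 - 65*I²)
46862 + Y(p(-6)) = 46862 + (4 - 65*(8 + 2*(-6))²) = 46862 + (4 - 65*(8 - 12)²) = 46862 + (4 - 65*(-4)²) = 46862 + (4 - 65*16) = 46862 + (4 - 1040) = 46862 - 1036 = 45826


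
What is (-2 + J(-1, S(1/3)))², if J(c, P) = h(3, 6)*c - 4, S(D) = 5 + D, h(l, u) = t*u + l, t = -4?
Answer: 225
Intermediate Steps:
h(l, u) = l - 4*u (h(l, u) = -4*u + l = l - 4*u)
J(c, P) = -4 - 21*c (J(c, P) = (3 - 4*6)*c - 4 = (3 - 24)*c - 4 = -21*c - 4 = -4 - 21*c)
(-2 + J(-1, S(1/3)))² = (-2 + (-4 - 21*(-1)))² = (-2 + (-4 + 21))² = (-2 + 17)² = 15² = 225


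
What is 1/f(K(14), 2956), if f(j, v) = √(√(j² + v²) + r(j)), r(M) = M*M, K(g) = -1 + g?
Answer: (169 + √8738105)^(-½) ≈ 0.017888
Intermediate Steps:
r(M) = M²
f(j, v) = √(j² + √(j² + v²)) (f(j, v) = √(√(j² + v²) + j²) = √(j² + √(j² + v²)))
1/f(K(14), 2956) = 1/(√((-1 + 14)² + √((-1 + 14)² + 2956²))) = 1/(√(13² + √(13² + 8737936))) = 1/(√(169 + √(169 + 8737936))) = 1/(√(169 + √8738105)) = (169 + √8738105)^(-½)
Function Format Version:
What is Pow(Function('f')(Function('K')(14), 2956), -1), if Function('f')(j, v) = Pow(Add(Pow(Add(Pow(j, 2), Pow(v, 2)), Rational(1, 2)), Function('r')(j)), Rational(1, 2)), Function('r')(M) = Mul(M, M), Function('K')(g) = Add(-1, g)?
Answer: Pow(Add(169, Pow(8738105, Rational(1, 2))), Rational(-1, 2)) ≈ 0.017888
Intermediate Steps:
Function('r')(M) = Pow(M, 2)
Function('f')(j, v) = Pow(Add(Pow(j, 2), Pow(Add(Pow(j, 2), Pow(v, 2)), Rational(1, 2))), Rational(1, 2)) (Function('f')(j, v) = Pow(Add(Pow(Add(Pow(j, 2), Pow(v, 2)), Rational(1, 2)), Pow(j, 2)), Rational(1, 2)) = Pow(Add(Pow(j, 2), Pow(Add(Pow(j, 2), Pow(v, 2)), Rational(1, 2))), Rational(1, 2)))
Pow(Function('f')(Function('K')(14), 2956), -1) = Pow(Pow(Add(Pow(Add(-1, 14), 2), Pow(Add(Pow(Add(-1, 14), 2), Pow(2956, 2)), Rational(1, 2))), Rational(1, 2)), -1) = Pow(Pow(Add(Pow(13, 2), Pow(Add(Pow(13, 2), 8737936), Rational(1, 2))), Rational(1, 2)), -1) = Pow(Pow(Add(169, Pow(Add(169, 8737936), Rational(1, 2))), Rational(1, 2)), -1) = Pow(Pow(Add(169, Pow(8738105, Rational(1, 2))), Rational(1, 2)), -1) = Pow(Add(169, Pow(8738105, Rational(1, 2))), Rational(-1, 2))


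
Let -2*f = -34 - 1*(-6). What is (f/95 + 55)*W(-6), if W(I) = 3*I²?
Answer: 565812/95 ≈ 5955.9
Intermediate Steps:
f = 14 (f = -(-34 - 1*(-6))/2 = -(-34 + 6)/2 = -½*(-28) = 14)
(f/95 + 55)*W(-6) = (14/95 + 55)*(3*(-6)²) = (14*(1/95) + 55)*(3*36) = (14/95 + 55)*108 = (5239/95)*108 = 565812/95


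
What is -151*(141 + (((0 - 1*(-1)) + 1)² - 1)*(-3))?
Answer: -19932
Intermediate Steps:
-151*(141 + (((0 - 1*(-1)) + 1)² - 1)*(-3)) = -151*(141 + (((0 + 1) + 1)² - 1)*(-3)) = -151*(141 + ((1 + 1)² - 1)*(-3)) = -151*(141 + (2² - 1)*(-3)) = -151*(141 + (4 - 1)*(-3)) = -151*(141 + 3*(-3)) = -151*(141 - 9) = -151*132 = -19932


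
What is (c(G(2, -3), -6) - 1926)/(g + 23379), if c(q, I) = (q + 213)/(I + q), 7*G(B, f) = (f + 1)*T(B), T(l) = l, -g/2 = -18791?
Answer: -90083/2804206 ≈ -0.032124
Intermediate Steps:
g = 37582 (g = -2*(-18791) = 37582)
G(B, f) = B*(1 + f)/7 (G(B, f) = ((f + 1)*B)/7 = ((1 + f)*B)/7 = (B*(1 + f))/7 = B*(1 + f)/7)
c(q, I) = (213 + q)/(I + q)
(c(G(2, -3), -6) - 1926)/(g + 23379) = ((213 + (1/7)*2*(1 - 3))/(-6 + (1/7)*2*(1 - 3)) - 1926)/(37582 + 23379) = ((213 + (1/7)*2*(-2))/(-6 + (1/7)*2*(-2)) - 1926)/60961 = ((213 - 4/7)/(-6 - 4/7) - 1926)*(1/60961) = ((1487/7)/(-46/7) - 1926)*(1/60961) = (-7/46*1487/7 - 1926)*(1/60961) = (-1487/46 - 1926)*(1/60961) = -90083/46*1/60961 = -90083/2804206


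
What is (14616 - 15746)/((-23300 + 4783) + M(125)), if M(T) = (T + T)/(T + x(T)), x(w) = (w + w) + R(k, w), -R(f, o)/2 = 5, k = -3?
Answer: 82490/1351691 ≈ 0.061027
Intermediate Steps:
R(f, o) = -10 (R(f, o) = -2*5 = -10)
x(w) = -10 + 2*w (x(w) = (w + w) - 10 = 2*w - 10 = -10 + 2*w)
M(T) = 2*T/(-10 + 3*T) (M(T) = (T + T)/(T + (-10 + 2*T)) = (2*T)/(-10 + 3*T) = 2*T/(-10 + 3*T))
(14616 - 15746)/((-23300 + 4783) + M(125)) = (14616 - 15746)/((-23300 + 4783) + 2*125/(-10 + 3*125)) = -1130/(-18517 + 2*125/(-10 + 375)) = -1130/(-18517 + 2*125/365) = -1130/(-18517 + 2*125*(1/365)) = -1130/(-18517 + 50/73) = -1130/(-1351691/73) = -1130*(-73/1351691) = 82490/1351691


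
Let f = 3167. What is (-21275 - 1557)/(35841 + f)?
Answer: -1427/2438 ≈ -0.58532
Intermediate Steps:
(-21275 - 1557)/(35841 + f) = (-21275 - 1557)/(35841 + 3167) = -22832/39008 = -22832*1/39008 = -1427/2438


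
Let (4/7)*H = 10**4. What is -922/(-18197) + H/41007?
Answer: 356255954/746204379 ≈ 0.47742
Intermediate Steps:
H = 17500 (H = (7/4)*10**4 = (7/4)*10000 = 17500)
-922/(-18197) + H/41007 = -922/(-18197) + 17500/41007 = -922*(-1/18197) + 17500*(1/41007) = 922/18197 + 17500/41007 = 356255954/746204379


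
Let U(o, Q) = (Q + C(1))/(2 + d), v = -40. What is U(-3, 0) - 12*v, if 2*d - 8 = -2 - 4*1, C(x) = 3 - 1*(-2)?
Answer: 1445/3 ≈ 481.67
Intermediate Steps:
C(x) = 5 (C(x) = 3 + 2 = 5)
d = 1 (d = 4 + (-2 - 4*1)/2 = 4 + (-2 - 4)/2 = 4 + (½)*(-6) = 4 - 3 = 1)
U(o, Q) = 5/3 + Q/3 (U(o, Q) = (Q + 5)/(2 + 1) = (5 + Q)/3 = (5 + Q)*(⅓) = 5/3 + Q/3)
U(-3, 0) - 12*v = (5/3 + (⅓)*0) - 12*(-40) = (5/3 + 0) + 480 = 5/3 + 480 = 1445/3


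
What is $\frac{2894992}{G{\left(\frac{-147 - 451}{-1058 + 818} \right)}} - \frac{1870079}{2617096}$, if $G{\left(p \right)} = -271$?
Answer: $- \frac{7576978774641}{709233016} \approx -10683.0$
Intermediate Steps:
$\frac{2894992}{G{\left(\frac{-147 - 451}{-1058 + 818} \right)}} - \frac{1870079}{2617096} = \frac{2894992}{-271} - \frac{1870079}{2617096} = 2894992 \left(- \frac{1}{271}\right) - \frac{1870079}{2617096} = - \frac{2894992}{271} - \frac{1870079}{2617096} = - \frac{7576978774641}{709233016}$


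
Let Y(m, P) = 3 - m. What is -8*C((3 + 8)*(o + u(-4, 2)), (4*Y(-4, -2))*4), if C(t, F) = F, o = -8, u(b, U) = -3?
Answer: -896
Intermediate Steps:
-8*C((3 + 8)*(o + u(-4, 2)), (4*Y(-4, -2))*4) = -8*4*(3 - 1*(-4))*4 = -8*4*(3 + 4)*4 = -8*4*7*4 = -224*4 = -8*112 = -896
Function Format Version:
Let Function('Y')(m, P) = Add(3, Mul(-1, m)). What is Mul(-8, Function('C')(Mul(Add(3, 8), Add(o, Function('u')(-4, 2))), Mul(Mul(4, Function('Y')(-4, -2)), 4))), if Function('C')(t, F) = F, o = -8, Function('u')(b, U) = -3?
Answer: -896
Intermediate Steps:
Mul(-8, Function('C')(Mul(Add(3, 8), Add(o, Function('u')(-4, 2))), Mul(Mul(4, Function('Y')(-4, -2)), 4))) = Mul(-8, Mul(Mul(4, Add(3, Mul(-1, -4))), 4)) = Mul(-8, Mul(Mul(4, Add(3, 4)), 4)) = Mul(-8, Mul(Mul(4, 7), 4)) = Mul(-8, Mul(28, 4)) = Mul(-8, 112) = -896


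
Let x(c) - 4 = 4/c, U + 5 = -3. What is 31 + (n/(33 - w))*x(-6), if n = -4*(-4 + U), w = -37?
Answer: 233/7 ≈ 33.286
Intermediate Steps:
U = -8 (U = -5 - 3 = -8)
x(c) = 4 + 4/c
n = 48 (n = -4*(-4 - 8) = -4*(-12) = 48)
31 + (n/(33 - w))*x(-6) = 31 + (48/(33 - 1*(-37)))*(4 + 4/(-6)) = 31 + (48/(33 + 37))*(4 + 4*(-⅙)) = 31 + (48/70)*(4 - ⅔) = 31 + (48*(1/70))*(10/3) = 31 + (24/35)*(10/3) = 31 + 16/7 = 233/7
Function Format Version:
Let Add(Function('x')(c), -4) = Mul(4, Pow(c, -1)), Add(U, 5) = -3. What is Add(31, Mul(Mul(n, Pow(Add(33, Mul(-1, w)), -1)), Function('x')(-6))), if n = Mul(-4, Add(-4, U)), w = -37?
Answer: Rational(233, 7) ≈ 33.286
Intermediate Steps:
U = -8 (U = Add(-5, -3) = -8)
Function('x')(c) = Add(4, Mul(4, Pow(c, -1)))
n = 48 (n = Mul(-4, Add(-4, -8)) = Mul(-4, -12) = 48)
Add(31, Mul(Mul(n, Pow(Add(33, Mul(-1, w)), -1)), Function('x')(-6))) = Add(31, Mul(Mul(48, Pow(Add(33, Mul(-1, -37)), -1)), Add(4, Mul(4, Pow(-6, -1))))) = Add(31, Mul(Mul(48, Pow(Add(33, 37), -1)), Add(4, Mul(4, Rational(-1, 6))))) = Add(31, Mul(Mul(48, Pow(70, -1)), Add(4, Rational(-2, 3)))) = Add(31, Mul(Mul(48, Rational(1, 70)), Rational(10, 3))) = Add(31, Mul(Rational(24, 35), Rational(10, 3))) = Add(31, Rational(16, 7)) = Rational(233, 7)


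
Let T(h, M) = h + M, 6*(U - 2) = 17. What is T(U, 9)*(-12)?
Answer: -166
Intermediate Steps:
U = 29/6 (U = 2 + (1/6)*17 = 2 + 17/6 = 29/6 ≈ 4.8333)
T(h, M) = M + h
T(U, 9)*(-12) = (9 + 29/6)*(-12) = (83/6)*(-12) = -166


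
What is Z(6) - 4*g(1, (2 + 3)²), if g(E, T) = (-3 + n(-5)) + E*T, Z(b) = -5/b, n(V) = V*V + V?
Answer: -1013/6 ≈ -168.83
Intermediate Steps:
n(V) = V + V² (n(V) = V² + V = V + V²)
g(E, T) = 17 + E*T (g(E, T) = (-3 - 5*(1 - 5)) + E*T = (-3 - 5*(-4)) + E*T = (-3 + 20) + E*T = 17 + E*T)
Z(6) - 4*g(1, (2 + 3)²) = -5/6 - 4*(17 + 1*(2 + 3)²) = -5*⅙ - 4*(17 + 1*5²) = -⅚ - 4*(17 + 1*25) = -⅚ - 4*(17 + 25) = -⅚ - 4*42 = -⅚ - 168 = -1013/6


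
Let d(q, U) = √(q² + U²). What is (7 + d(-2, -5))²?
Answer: (7 + √29)² ≈ 153.39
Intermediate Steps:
d(q, U) = √(U² + q²)
(7 + d(-2, -5))² = (7 + √((-5)² + (-2)²))² = (7 + √(25 + 4))² = (7 + √29)²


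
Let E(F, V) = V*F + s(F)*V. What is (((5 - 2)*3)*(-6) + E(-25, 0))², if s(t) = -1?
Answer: 2916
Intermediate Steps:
E(F, V) = -V + F*V (E(F, V) = V*F - V = F*V - V = -V + F*V)
(((5 - 2)*3)*(-6) + E(-25, 0))² = (((5 - 2)*3)*(-6) + 0*(-1 - 25))² = ((3*3)*(-6) + 0*(-26))² = (9*(-6) + 0)² = (-54 + 0)² = (-54)² = 2916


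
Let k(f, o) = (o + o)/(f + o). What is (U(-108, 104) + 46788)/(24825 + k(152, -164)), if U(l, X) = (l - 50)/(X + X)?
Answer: 14597619/7753928 ≈ 1.8826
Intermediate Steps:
k(f, o) = 2*o/(f + o) (k(f, o) = (2*o)/(f + o) = 2*o/(f + o))
U(l, X) = (-50 + l)/(2*X) (U(l, X) = (-50 + l)/((2*X)) = (-50 + l)*(1/(2*X)) = (-50 + l)/(2*X))
(U(-108, 104) + 46788)/(24825 + k(152, -164)) = ((½)*(-50 - 108)/104 + 46788)/(24825 + 2*(-164)/(152 - 164)) = ((½)*(1/104)*(-158) + 46788)/(24825 + 2*(-164)/(-12)) = (-79/104 + 46788)/(24825 + 2*(-164)*(-1/12)) = 4865873/(104*(24825 + 82/3)) = 4865873/(104*(74557/3)) = (4865873/104)*(3/74557) = 14597619/7753928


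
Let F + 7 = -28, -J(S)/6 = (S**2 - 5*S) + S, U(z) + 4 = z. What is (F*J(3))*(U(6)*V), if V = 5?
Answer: -6300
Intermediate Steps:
U(z) = -4 + z
J(S) = -6*S**2 + 24*S (J(S) = -6*((S**2 - 5*S) + S) = -6*(S**2 - 4*S) = -6*S**2 + 24*S)
F = -35 (F = -7 - 28 = -35)
(F*J(3))*(U(6)*V) = (-210*3*(4 - 1*3))*((-4 + 6)*5) = (-210*3*(4 - 3))*(2*5) = -210*3*10 = -35*18*10 = -630*10 = -6300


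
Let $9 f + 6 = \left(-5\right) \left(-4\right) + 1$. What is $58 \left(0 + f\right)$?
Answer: $\frac{290}{3} \approx 96.667$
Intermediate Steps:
$f = \frac{5}{3}$ ($f = - \frac{2}{3} + \frac{\left(-5\right) \left(-4\right) + 1}{9} = - \frac{2}{3} + \frac{20 + 1}{9} = - \frac{2}{3} + \frac{1}{9} \cdot 21 = - \frac{2}{3} + \frac{7}{3} = \frac{5}{3} \approx 1.6667$)
$58 \left(0 + f\right) = 58 \left(0 + \frac{5}{3}\right) = 58 \cdot \frac{5}{3} = \frac{290}{3}$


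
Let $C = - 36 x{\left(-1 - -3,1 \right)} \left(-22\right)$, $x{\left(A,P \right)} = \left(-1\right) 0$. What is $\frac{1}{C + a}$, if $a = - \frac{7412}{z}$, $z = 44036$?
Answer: $- \frac{101}{17} \approx -5.9412$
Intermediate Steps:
$x{\left(A,P \right)} = 0$
$a = - \frac{17}{101}$ ($a = - \frac{7412}{44036} = \left(-7412\right) \frac{1}{44036} = - \frac{17}{101} \approx -0.16832$)
$C = 0$ ($C = \left(-36\right) 0 \left(-22\right) = 0 \left(-22\right) = 0$)
$\frac{1}{C + a} = \frac{1}{0 - \frac{17}{101}} = \frac{1}{- \frac{17}{101}} = - \frac{101}{17}$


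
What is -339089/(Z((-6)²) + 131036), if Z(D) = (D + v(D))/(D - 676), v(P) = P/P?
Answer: -217016960/83863003 ≈ -2.5878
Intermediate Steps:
v(P) = 1
Z(D) = (1 + D)/(-676 + D) (Z(D) = (D + 1)/(D - 676) = (1 + D)/(-676 + D))
-339089/(Z((-6)²) + 131036) = -339089/((1 + (-6)²)/(-676 + (-6)²) + 131036) = -339089/((1 + 36)/(-676 + 36) + 131036) = -339089/(37/(-640) + 131036) = -339089/(-1/640*37 + 131036) = -339089/(-37/640 + 131036) = -339089/83863003/640 = -339089*640/83863003 = -217016960/83863003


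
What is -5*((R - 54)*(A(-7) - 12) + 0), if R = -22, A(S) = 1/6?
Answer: -13490/3 ≈ -4496.7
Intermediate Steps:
A(S) = ⅙
-5*((R - 54)*(A(-7) - 12) + 0) = -5*((-22 - 54)*(⅙ - 12) + 0) = -5*(-76*(-71/6) + 0) = -5*(2698/3 + 0) = -5*2698/3 = -13490/3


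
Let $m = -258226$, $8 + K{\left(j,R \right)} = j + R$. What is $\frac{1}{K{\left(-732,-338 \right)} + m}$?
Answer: $- \frac{1}{259304} \approx -3.8565 \cdot 10^{-6}$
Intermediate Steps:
$K{\left(j,R \right)} = -8 + R + j$ ($K{\left(j,R \right)} = -8 + \left(j + R\right) = -8 + \left(R + j\right) = -8 + R + j$)
$\frac{1}{K{\left(-732,-338 \right)} + m} = \frac{1}{\left(-8 - 338 - 732\right) - 258226} = \frac{1}{-1078 - 258226} = \frac{1}{-259304} = - \frac{1}{259304}$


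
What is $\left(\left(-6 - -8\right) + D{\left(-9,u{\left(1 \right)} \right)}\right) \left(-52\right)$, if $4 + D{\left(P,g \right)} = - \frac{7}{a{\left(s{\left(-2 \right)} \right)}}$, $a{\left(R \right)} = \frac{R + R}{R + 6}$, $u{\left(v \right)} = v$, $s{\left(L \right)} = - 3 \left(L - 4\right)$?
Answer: $\frac{1040}{3} \approx 346.67$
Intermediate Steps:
$s{\left(L \right)} = 12 - 3 L$ ($s{\left(L \right)} = - 3 \left(-4 + L\right) = 12 - 3 L$)
$a{\left(R \right)} = \frac{2 R}{6 + R}$
$D{\left(P,g \right)} = - \frac{26}{3}$ ($D{\left(P,g \right)} = -4 - \frac{7}{2 \left(12 - -6\right) \frac{1}{6 + \left(12 - -6\right)}} = -4 - \frac{7}{2 \left(12 + 6\right) \frac{1}{6 + \left(12 + 6\right)}} = -4 - \frac{7}{2 \cdot 18 \frac{1}{6 + 18}} = -4 - \frac{7}{2 \cdot 18 \cdot \frac{1}{24}} = -4 - \frac{7}{\frac{3}{2}} = -4 - \frac{14}{3} = - \frac{26}{3}$)
$\left(\left(-6 - -8\right) + D{\left(-9,u{\left(1 \right)} \right)}\right) \left(-52\right) = \left(\left(-6 - -8\right) - \frac{26}{3}\right) \left(-52\right) = \left(\left(-6 + 8\right) - \frac{26}{3}\right) \left(-52\right) = \left(2 - \frac{26}{3}\right) \left(-52\right) = \left(- \frac{20}{3}\right) \left(-52\right) = \frac{1040}{3}$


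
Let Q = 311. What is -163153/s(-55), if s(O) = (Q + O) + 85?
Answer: -5263/11 ≈ -478.45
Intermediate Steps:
s(O) = 396 + O (s(O) = (311 + O) + 85 = 396 + O)
-163153/s(-55) = -163153/(396 - 55) = -163153/341 = -163153*1/341 = -5263/11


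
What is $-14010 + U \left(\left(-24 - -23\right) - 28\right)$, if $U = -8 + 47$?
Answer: $-15141$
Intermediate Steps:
$U = 39$
$-14010 + U \left(\left(-24 - -23\right) - 28\right) = -14010 + 39 \left(\left(-24 - -23\right) - 28\right) = -14010 + 39 \left(\left(-24 + 23\right) - 28\right) = -14010 + 39 \left(-1 - 28\right) = -14010 + 39 \left(-29\right) = -14010 - 1131 = -15141$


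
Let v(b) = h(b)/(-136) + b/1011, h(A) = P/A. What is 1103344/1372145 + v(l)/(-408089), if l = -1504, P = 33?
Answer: 93112008554007864029/115795796988152075520 ≈ 0.80410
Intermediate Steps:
h(A) = 33/A
v(b) = -33/(136*b) + b/1011 (v(b) = (33/b)/(-136) + b/1011 = (33/b)*(-1/136) + b*(1/1011) = -33/(136*b) + b/1011)
1103344/1372145 + v(l)/(-408089) = 1103344/1372145 + (-33/136/(-1504) + (1/1011)*(-1504))/(-408089) = 1103344*(1/1372145) + (-33/136*(-1/1504) - 1504/1011)*(-1/408089) = 1103344/1372145 + (33/204544 - 1504/1011)*(-1/408089) = 1103344/1372145 - 307600813/206793984*(-1/408089) = 1103344/1372145 + 307600813/84390350136576 = 93112008554007864029/115795796988152075520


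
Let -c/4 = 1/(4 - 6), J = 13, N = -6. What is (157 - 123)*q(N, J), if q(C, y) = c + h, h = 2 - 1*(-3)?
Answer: 238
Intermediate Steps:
h = 5 (h = 2 + 3 = 5)
c = 2 (c = -4/(4 - 6) = -4/(-2) = -4*(-½) = 2)
q(C, y) = 7 (q(C, y) = 2 + 5 = 7)
(157 - 123)*q(N, J) = (157 - 123)*7 = 34*7 = 238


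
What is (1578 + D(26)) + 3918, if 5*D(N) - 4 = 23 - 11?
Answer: 27496/5 ≈ 5499.2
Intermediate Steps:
D(N) = 16/5 (D(N) = ⅘ + (23 - 11)/5 = ⅘ + (⅕)*12 = ⅘ + 12/5 = 16/5)
(1578 + D(26)) + 3918 = (1578 + 16/5) + 3918 = 7906/5 + 3918 = 27496/5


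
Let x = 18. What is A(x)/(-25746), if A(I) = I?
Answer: -3/4291 ≈ -0.00069914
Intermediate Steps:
A(x)/(-25746) = 18/(-25746) = 18*(-1/25746) = -3/4291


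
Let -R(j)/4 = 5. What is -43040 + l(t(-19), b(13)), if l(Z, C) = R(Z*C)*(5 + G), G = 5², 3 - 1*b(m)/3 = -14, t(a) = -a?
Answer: -43640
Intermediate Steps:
R(j) = -20 (R(j) = -4*5 = -20)
b(m) = 51 (b(m) = 9 - 3*(-14) = 9 + 42 = 51)
G = 25
l(Z, C) = -600 (l(Z, C) = -20*(5 + 25) = -20*30 = -600)
-43040 + l(t(-19), b(13)) = -43040 - 600 = -43640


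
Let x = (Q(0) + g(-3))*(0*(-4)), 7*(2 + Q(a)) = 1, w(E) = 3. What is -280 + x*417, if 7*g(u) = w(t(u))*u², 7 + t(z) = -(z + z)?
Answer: -280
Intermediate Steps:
t(z) = -7 - 2*z (t(z) = -7 - (z + z) = -7 - 2*z)
Q(a) = -13/7 (Q(a) = -2 + (⅐)*1 = -2 + ⅐ = -13/7)
g(u) = 3*u²/7 (g(u) = (3*u²)/7 = 3*u²/7)
x = 0 (x = (-13/7 + (3/7)*(-3)²)*(0*(-4)) = (-13/7 + (3/7)*9)*0 = (-13/7 + 27/7)*0 = 2*0 = 0)
-280 + x*417 = -280 + 0*417 = -280 + 0 = -280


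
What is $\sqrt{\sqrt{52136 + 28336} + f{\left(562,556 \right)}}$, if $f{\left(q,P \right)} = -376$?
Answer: $\sqrt{-376 + 2 \sqrt{20118}} \approx 9.6086 i$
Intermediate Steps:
$\sqrt{\sqrt{52136 + 28336} + f{\left(562,556 \right)}} = \sqrt{\sqrt{52136 + 28336} - 376} = \sqrt{\sqrt{80472} - 376} = \sqrt{2 \sqrt{20118} - 376} = \sqrt{-376 + 2 \sqrt{20118}}$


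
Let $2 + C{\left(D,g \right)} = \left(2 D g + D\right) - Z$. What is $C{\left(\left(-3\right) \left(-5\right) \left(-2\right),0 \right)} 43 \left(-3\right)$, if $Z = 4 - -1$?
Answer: $4773$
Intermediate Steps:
$Z = 5$ ($Z = 4 + 1 = 5$)
$C{\left(D,g \right)} = -7 + D + 2 D g$ ($C{\left(D,g \right)} = -2 - \left(5 - D - 2 D g\right) = -2 + \left(-5 + D + 2 D g\right) = -7 + D + 2 D g$)
$C{\left(\left(-3\right) \left(-5\right) \left(-2\right),0 \right)} 43 \left(-3\right) = \left(-7 + \left(-3\right) \left(-5\right) \left(-2\right) + 2 \left(-3\right) \left(-5\right) \left(-2\right) 0\right) 43 \left(-3\right) = \left(-7 + 15 \left(-2\right) + 2 \cdot 15 \left(-2\right) 0\right) 43 \left(-3\right) = \left(-7 - 30 + 2 \left(-30\right) 0\right) 43 \left(-3\right) = \left(-7 - 30 + 0\right) 43 \left(-3\right) = \left(-37\right) 43 \left(-3\right) = \left(-1591\right) \left(-3\right) = 4773$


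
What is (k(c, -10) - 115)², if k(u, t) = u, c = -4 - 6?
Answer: 15625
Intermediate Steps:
c = -10
(k(c, -10) - 115)² = (-10 - 115)² = (-125)² = 15625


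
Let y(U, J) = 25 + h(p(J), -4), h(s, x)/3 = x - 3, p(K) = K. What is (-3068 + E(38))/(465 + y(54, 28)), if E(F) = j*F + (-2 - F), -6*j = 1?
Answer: -9343/1407 ≈ -6.6404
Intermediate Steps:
j = -1/6 (j = -1/6*1 = -1/6 ≈ -0.16667)
h(s, x) = -9 + 3*x (h(s, x) = 3*(x - 3) = 3*(-3 + x) = -9 + 3*x)
y(U, J) = 4 (y(U, J) = 25 + (-9 + 3*(-4)) = 25 + (-9 - 12) = 25 - 21 = 4)
E(F) = -2 - 7*F/6 (E(F) = -F/6 + (-2 - F) = -2 - 7*F/6)
(-3068 + E(38))/(465 + y(54, 28)) = (-3068 + (-2 - 7/6*38))/(465 + 4) = (-3068 + (-2 - 133/3))/469 = (-3068 - 139/3)*(1/469) = -9343/3*1/469 = -9343/1407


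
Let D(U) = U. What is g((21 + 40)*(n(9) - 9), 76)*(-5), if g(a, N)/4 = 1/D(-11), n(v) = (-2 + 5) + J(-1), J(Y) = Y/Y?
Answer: 20/11 ≈ 1.8182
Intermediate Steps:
J(Y) = 1
n(v) = 4 (n(v) = (-2 + 5) + 1 = 3 + 1 = 4)
g(a, N) = -4/11 (g(a, N) = 4/(-11) = 4*(-1/11) = -4/11)
g((21 + 40)*(n(9) - 9), 76)*(-5) = -4/11*(-5) = 20/11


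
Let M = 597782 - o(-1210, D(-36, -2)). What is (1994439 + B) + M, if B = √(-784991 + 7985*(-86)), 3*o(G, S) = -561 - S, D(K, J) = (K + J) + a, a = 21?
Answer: 7777207/3 + I*√1471701 ≈ 2.5924e+6 + 1213.1*I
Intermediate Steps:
D(K, J) = 21 + J + K (D(K, J) = (K + J) + 21 = (J + K) + 21 = 21 + J + K)
o(G, S) = -187 - S/3 (o(G, S) = (-561 - S)/3 = -187 - S/3)
B = I*√1471701 (B = √(-784991 - 686710) = √(-1471701) = I*√1471701 ≈ 1213.1*I)
M = 1793890/3 (M = 597782 - (-187 - (21 - 2 - 36)/3) = 597782 - (-187 - ⅓*(-17)) = 597782 - (-187 + 17/3) = 597782 - 1*(-544/3) = 597782 + 544/3 = 1793890/3 ≈ 5.9796e+5)
(1994439 + B) + M = (1994439 + I*√1471701) + 1793890/3 = 7777207/3 + I*√1471701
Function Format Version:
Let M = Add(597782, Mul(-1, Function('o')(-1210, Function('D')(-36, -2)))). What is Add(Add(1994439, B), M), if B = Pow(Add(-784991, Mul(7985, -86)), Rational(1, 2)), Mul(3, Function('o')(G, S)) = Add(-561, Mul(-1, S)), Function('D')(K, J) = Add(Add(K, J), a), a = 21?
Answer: Add(Rational(7777207, 3), Mul(I, Pow(1471701, Rational(1, 2)))) ≈ Add(2.5924e+6, Mul(1213.1, I))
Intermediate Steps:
Function('D')(K, J) = Add(21, J, K) (Function('D')(K, J) = Add(Add(K, J), 21) = Add(Add(J, K), 21) = Add(21, J, K))
Function('o')(G, S) = Add(-187, Mul(Rational(-1, 3), S)) (Function('o')(G, S) = Mul(Rational(1, 3), Add(-561, Mul(-1, S))) = Add(-187, Mul(Rational(-1, 3), S)))
B = Mul(I, Pow(1471701, Rational(1, 2))) (B = Pow(Add(-784991, -686710), Rational(1, 2)) = Pow(-1471701, Rational(1, 2)) = Mul(I, Pow(1471701, Rational(1, 2))) ≈ Mul(1213.1, I))
M = Rational(1793890, 3) (M = Add(597782, Mul(-1, Add(-187, Mul(Rational(-1, 3), Add(21, -2, -36))))) = Add(597782, Mul(-1, Add(-187, Mul(Rational(-1, 3), -17)))) = Add(597782, Mul(-1, Add(-187, Rational(17, 3)))) = Add(597782, Mul(-1, Rational(-544, 3))) = Add(597782, Rational(544, 3)) = Rational(1793890, 3) ≈ 5.9796e+5)
Add(Add(1994439, B), M) = Add(Add(1994439, Mul(I, Pow(1471701, Rational(1, 2)))), Rational(1793890, 3)) = Add(Rational(7777207, 3), Mul(I, Pow(1471701, Rational(1, 2))))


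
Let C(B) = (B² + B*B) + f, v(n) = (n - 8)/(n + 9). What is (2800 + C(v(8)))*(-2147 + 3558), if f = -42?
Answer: 3891538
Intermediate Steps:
v(n) = (-8 + n)/(9 + n)
C(B) = -42 + 2*B² (C(B) = (B² + B*B) - 42 = (B² + B²) - 42 = 2*B² - 42 = -42 + 2*B²)
(2800 + C(v(8)))*(-2147 + 3558) = (2800 + (-42 + 2*((-8 + 8)/(9 + 8))²))*(-2147 + 3558) = (2800 + (-42 + 2*(0/17)²))*1411 = (2800 + (-42 + 2*((1/17)*0)²))*1411 = (2800 + (-42 + 2*0²))*1411 = (2800 + (-42 + 2*0))*1411 = (2800 + (-42 + 0))*1411 = (2800 - 42)*1411 = 2758*1411 = 3891538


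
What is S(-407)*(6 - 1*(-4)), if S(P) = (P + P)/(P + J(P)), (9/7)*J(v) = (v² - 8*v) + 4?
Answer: -1221/19645 ≈ -0.062153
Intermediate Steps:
J(v) = 28/9 - 56*v/9 + 7*v²/9 (J(v) = 7*((v² - 8*v) + 4)/9 = 7*(4 + v² - 8*v)/9 = 28/9 - 56*v/9 + 7*v²/9)
S(P) = 2*P/(28/9 - 47*P/9 + 7*P²/9) (S(P) = (P + P)/(P + (28/9 - 56*P/9 + 7*P²/9)) = (2*P)/(28/9 - 47*P/9 + 7*P²/9) = 2*P/(28/9 - 47*P/9 + 7*P²/9))
S(-407)*(6 - 1*(-4)) = (18*(-407)/(28 - 47*(-407) + 7*(-407)²))*(6 - 1*(-4)) = (18*(-407)/(28 + 19129 + 7*165649))*(6 + 4) = (18*(-407)/(28 + 19129 + 1159543))*10 = (18*(-407)/1178700)*10 = (18*(-407)*(1/1178700))*10 = -1221/196450*10 = -1221/19645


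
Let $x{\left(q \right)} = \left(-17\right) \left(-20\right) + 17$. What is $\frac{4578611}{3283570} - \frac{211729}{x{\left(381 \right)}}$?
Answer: $- \frac{99084632629}{167462070} \approx -591.68$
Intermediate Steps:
$x{\left(q \right)} = 357$ ($x{\left(q \right)} = 340 + 17 = 357$)
$\frac{4578611}{3283570} - \frac{211729}{x{\left(381 \right)}} = \frac{4578611}{3283570} - \frac{211729}{357} = 4578611 \cdot \frac{1}{3283570} - \frac{30247}{51} = \frac{4578611}{3283570} - \frac{30247}{51} = - \frac{99084632629}{167462070}$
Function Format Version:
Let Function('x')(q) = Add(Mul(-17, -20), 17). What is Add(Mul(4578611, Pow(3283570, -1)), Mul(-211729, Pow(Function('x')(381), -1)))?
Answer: Rational(-99084632629, 167462070) ≈ -591.68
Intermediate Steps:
Function('x')(q) = 357 (Function('x')(q) = Add(340, 17) = 357)
Add(Mul(4578611, Pow(3283570, -1)), Mul(-211729, Pow(Function('x')(381), -1))) = Add(Mul(4578611, Pow(3283570, -1)), Mul(-211729, Pow(357, -1))) = Add(Mul(4578611, Rational(1, 3283570)), Mul(-211729, Rational(1, 357))) = Add(Rational(4578611, 3283570), Rational(-30247, 51)) = Rational(-99084632629, 167462070)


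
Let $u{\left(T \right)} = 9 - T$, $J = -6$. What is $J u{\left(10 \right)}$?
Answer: $6$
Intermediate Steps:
$J u{\left(10 \right)} = - 6 \left(9 - 10\right) = \left(-6\right) \left(-1\right) = 6$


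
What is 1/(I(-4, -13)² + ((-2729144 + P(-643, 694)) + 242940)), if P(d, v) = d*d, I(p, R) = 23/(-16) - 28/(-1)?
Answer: -256/530444655 ≈ -4.8261e-7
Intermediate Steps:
I(p, R) = 425/16 (I(p, R) = 23*(-1/16) - 28*(-1) = -23/16 + 28 = 425/16)
P(d, v) = d²
1/(I(-4, -13)² + ((-2729144 + P(-643, 694)) + 242940)) = 1/((425/16)² + ((-2729144 + (-643)²) + 242940)) = 1/(180625/256 + ((-2729144 + 413449) + 242940)) = 1/(180625/256 + (-2315695 + 242940)) = 1/(180625/256 - 2072755) = 1/(-530444655/256) = -256/530444655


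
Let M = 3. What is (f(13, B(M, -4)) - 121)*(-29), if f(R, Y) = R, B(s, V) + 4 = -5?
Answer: 3132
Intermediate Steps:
B(s, V) = -9 (B(s, V) = -4 - 5 = -9)
(f(13, B(M, -4)) - 121)*(-29) = (13 - 121)*(-29) = -108*(-29) = 3132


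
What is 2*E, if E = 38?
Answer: 76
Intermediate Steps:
2*E = 2*38 = 76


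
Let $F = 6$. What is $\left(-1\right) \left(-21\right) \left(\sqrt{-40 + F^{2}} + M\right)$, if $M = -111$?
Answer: $-2331 + 42 i \approx -2331.0 + 42.0 i$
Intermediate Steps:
$\left(-1\right) \left(-21\right) \left(\sqrt{-40 + F^{2}} + M\right) = \left(-1\right) \left(-21\right) \left(\sqrt{-40 + 6^{2}} - 111\right) = 21 \left(\sqrt{-40 + 36} - 111\right) = 21 \left(\sqrt{-4} - 111\right) = 21 \left(2 i - 111\right) = 21 \left(-111 + 2 i\right) = -2331 + 42 i$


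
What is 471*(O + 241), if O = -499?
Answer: -121518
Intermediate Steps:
471*(O + 241) = 471*(-499 + 241) = 471*(-258) = -121518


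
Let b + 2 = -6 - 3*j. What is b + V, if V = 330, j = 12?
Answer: 286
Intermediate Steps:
b = -44 (b = -2 + (-6 - 3*12) = -2 + (-6 - 36) = -2 - 42 = -44)
b + V = -44 + 330 = 286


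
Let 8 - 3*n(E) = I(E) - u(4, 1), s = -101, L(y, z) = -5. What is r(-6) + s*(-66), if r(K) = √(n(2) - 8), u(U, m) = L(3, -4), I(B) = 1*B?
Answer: 6666 + I*√69/3 ≈ 6666.0 + 2.7689*I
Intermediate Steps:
I(B) = B
u(U, m) = -5
n(E) = 1 - E/3 (n(E) = 8/3 - (E - 1*(-5))/3 = 8/3 - (E + 5)/3 = 8/3 - (5 + E)/3 = 8/3 + (-5/3 - E/3) = 1 - E/3)
r(K) = I*√69/3 (r(K) = √((1 - ⅓*2) - 8) = √((1 - ⅔) - 8) = √(⅓ - 8) = √(-23/3) = I*√69/3)
r(-6) + s*(-66) = I*√69/3 - 101*(-66) = I*√69/3 + 6666 = 6666 + I*√69/3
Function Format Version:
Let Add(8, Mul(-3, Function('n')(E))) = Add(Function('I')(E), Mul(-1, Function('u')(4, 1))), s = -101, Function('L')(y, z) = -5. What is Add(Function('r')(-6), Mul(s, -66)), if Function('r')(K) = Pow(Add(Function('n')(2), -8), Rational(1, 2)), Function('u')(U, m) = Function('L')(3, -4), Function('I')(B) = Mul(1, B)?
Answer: Add(6666, Mul(Rational(1, 3), I, Pow(69, Rational(1, 2)))) ≈ Add(6666.0, Mul(2.7689, I))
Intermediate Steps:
Function('I')(B) = B
Function('u')(U, m) = -5
Function('n')(E) = Add(1, Mul(Rational(-1, 3), E)) (Function('n')(E) = Add(Rational(8, 3), Mul(Rational(-1, 3), Add(E, Mul(-1, -5)))) = Add(Rational(8, 3), Mul(Rational(-1, 3), Add(E, 5))) = Add(Rational(8, 3), Mul(Rational(-1, 3), Add(5, E))) = Add(Rational(8, 3), Add(Rational(-5, 3), Mul(Rational(-1, 3), E))) = Add(1, Mul(Rational(-1, 3), E)))
Function('r')(K) = Mul(Rational(1, 3), I, Pow(69, Rational(1, 2))) (Function('r')(K) = Pow(Add(Add(1, Mul(Rational(-1, 3), 2)), -8), Rational(1, 2)) = Pow(Add(Add(1, Rational(-2, 3)), -8), Rational(1, 2)) = Pow(Add(Rational(1, 3), -8), Rational(1, 2)) = Pow(Rational(-23, 3), Rational(1, 2)) = Mul(Rational(1, 3), I, Pow(69, Rational(1, 2))))
Add(Function('r')(-6), Mul(s, -66)) = Add(Mul(Rational(1, 3), I, Pow(69, Rational(1, 2))), Mul(-101, -66)) = Add(Mul(Rational(1, 3), I, Pow(69, Rational(1, 2))), 6666) = Add(6666, Mul(Rational(1, 3), I, Pow(69, Rational(1, 2))))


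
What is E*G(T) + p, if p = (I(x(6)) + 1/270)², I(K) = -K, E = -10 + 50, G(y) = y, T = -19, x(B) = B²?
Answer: 39054961/72900 ≈ 535.73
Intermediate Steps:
E = 40
p = 94458961/72900 (p = (-1*6² + 1/270)² = (-1*36 + 1/270)² = (-36 + 1/270)² = (-9719/270)² = 94458961/72900 ≈ 1295.7)
E*G(T) + p = 40*(-19) + 94458961/72900 = -760 + 94458961/72900 = 39054961/72900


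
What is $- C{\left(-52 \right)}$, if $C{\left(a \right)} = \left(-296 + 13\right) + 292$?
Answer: $-9$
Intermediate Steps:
$C{\left(a \right)} = 9$ ($C{\left(a \right)} = -283 + 292 = 9$)
$- C{\left(-52 \right)} = \left(-1\right) 9 = -9$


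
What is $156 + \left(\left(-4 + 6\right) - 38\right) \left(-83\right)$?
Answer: $3144$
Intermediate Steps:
$156 + \left(\left(-4 + 6\right) - 38\right) \left(-83\right) = 156 + \left(2 - 38\right) \left(-83\right) = 156 - -2988 = 156 + 2988 = 3144$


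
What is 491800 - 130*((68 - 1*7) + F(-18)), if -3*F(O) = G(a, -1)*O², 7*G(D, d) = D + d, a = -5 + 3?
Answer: 3344970/7 ≈ 4.7785e+5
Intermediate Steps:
a = -2
G(D, d) = D/7 + d/7 (G(D, d) = (D + d)/7 = D/7 + d/7)
F(O) = O²/7 (F(O) = -((⅐)*(-2) + (⅐)*(-1))*O²/3 = -(-2/7 - ⅐)*O²/3 = -(-1)*O²/7 = O²/7)
491800 - 130*((68 - 1*7) + F(-18)) = 491800 - 130*((68 - 1*7) + (⅐)*(-18)²) = 491800 - 130*((68 - 7) + (⅐)*324) = 491800 - 130*(61 + 324/7) = 491800 - 130*751/7 = 491800 - 97630/7 = 3344970/7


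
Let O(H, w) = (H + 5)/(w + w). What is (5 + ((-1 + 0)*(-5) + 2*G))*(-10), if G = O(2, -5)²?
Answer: -549/5 ≈ -109.80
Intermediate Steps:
O(H, w) = (5 + H)/(2*w) (O(H, w) = (5 + H)/((2*w)) = (5 + H)*(1/(2*w)) = (5 + H)/(2*w))
G = 49/100 (G = ((½)*(5 + 2)/(-5))² = ((½)*(-⅕)*7)² = (-7/10)² = 49/100 ≈ 0.49000)
(5 + ((-1 + 0)*(-5) + 2*G))*(-10) = (5 + ((-1 + 0)*(-5) + 2*(49/100)))*(-10) = (5 + (-1*(-5) + 49/50))*(-10) = (5 + (5 + 49/50))*(-10) = (5 + 299/50)*(-10) = (549/50)*(-10) = -549/5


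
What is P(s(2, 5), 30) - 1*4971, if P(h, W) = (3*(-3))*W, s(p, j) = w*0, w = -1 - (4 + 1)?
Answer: -5241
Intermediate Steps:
w = -6 (w = -1 - 1*5 = -1 - 5 = -6)
s(p, j) = 0 (s(p, j) = -6*0 = 0)
P(h, W) = -9*W
P(s(2, 5), 30) - 1*4971 = -9*30 - 1*4971 = -270 - 4971 = -5241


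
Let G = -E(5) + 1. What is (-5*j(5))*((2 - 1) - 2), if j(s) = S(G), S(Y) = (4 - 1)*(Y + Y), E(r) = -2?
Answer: 90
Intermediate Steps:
G = 3 (G = -1*(-2) + 1 = 2 + 1 = 3)
S(Y) = 6*Y (S(Y) = 3*(2*Y) = 6*Y)
j(s) = 18 (j(s) = 6*3 = 18)
(-5*j(5))*((2 - 1) - 2) = (-5*18)*((2 - 1) - 2) = -90*(1 - 2) = -90*(-1) = 90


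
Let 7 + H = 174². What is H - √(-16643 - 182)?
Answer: 30269 - 5*I*√673 ≈ 30269.0 - 129.71*I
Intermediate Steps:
H = 30269 (H = -7 + 174² = -7 + 30276 = 30269)
H - √(-16643 - 182) = 30269 - √(-16643 - 182) = 30269 - √(-16825) = 30269 - 5*I*√673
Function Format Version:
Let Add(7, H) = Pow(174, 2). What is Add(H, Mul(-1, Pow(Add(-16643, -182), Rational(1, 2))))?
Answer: Add(30269, Mul(-5, I, Pow(673, Rational(1, 2)))) ≈ Add(30269., Mul(-129.71, I))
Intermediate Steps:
H = 30269 (H = Add(-7, Pow(174, 2)) = Add(-7, 30276) = 30269)
Add(H, Mul(-1, Pow(Add(-16643, -182), Rational(1, 2)))) = Add(30269, Mul(-1, Pow(Add(-16643, -182), Rational(1, 2)))) = Add(30269, Mul(-1, Pow(-16825, Rational(1, 2)))) = Add(30269, Mul(-1, Mul(5, I, Pow(673, Rational(1, 2))))) = Add(30269, Mul(-5, I, Pow(673, Rational(1, 2))))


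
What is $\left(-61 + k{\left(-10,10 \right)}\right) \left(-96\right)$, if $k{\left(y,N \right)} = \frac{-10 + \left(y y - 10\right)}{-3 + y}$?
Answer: $\frac{83808}{13} \approx 6446.8$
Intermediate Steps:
$k{\left(y,N \right)} = \frac{-20 + y^{2}}{-3 + y}$ ($k{\left(y,N \right)} = \frac{-10 + \left(y^{2} - 10\right)}{-3 + y} = \frac{-10 + \left(-10 + y^{2}\right)}{-3 + y} = \frac{-20 + y^{2}}{-3 + y}$)
$\left(-61 + k{\left(-10,10 \right)}\right) \left(-96\right) = \left(-61 + \frac{-20 + \left(-10\right)^{2}}{-3 - 10}\right) \left(-96\right) = \left(-61 + \frac{-20 + 100}{-13}\right) \left(-96\right) = \left(-61 - \frac{80}{13}\right) \left(-96\right) = \left(- \frac{873}{13}\right) \left(-96\right) = \frac{83808}{13}$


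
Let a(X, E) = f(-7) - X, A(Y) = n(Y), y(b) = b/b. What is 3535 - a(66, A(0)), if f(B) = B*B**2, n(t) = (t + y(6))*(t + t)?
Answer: 3944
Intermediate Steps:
y(b) = 1
n(t) = 2*t*(1 + t) (n(t) = (t + 1)*(t + t) = (1 + t)*(2*t) = 2*t*(1 + t))
f(B) = B**3
A(Y) = 2*Y*(1 + Y)
a(X, E) = -343 - X (a(X, E) = (-7)**3 - X = -343 - X)
3535 - a(66, A(0)) = 3535 - (-343 - 1*66) = 3535 - (-343 - 66) = 3535 - 1*(-409) = 3535 + 409 = 3944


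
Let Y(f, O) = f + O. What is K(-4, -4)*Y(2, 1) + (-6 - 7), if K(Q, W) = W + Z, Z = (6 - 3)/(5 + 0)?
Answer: -116/5 ≈ -23.200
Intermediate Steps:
Z = ⅗ (Z = 3/5 = 3*(⅕) = ⅗ ≈ 0.60000)
Y(f, O) = O + f
K(Q, W) = ⅗ + W (K(Q, W) = W + ⅗ = ⅗ + W)
K(-4, -4)*Y(2, 1) + (-6 - 7) = (⅗ - 4)*(1 + 2) + (-6 - 7) = -17/5*3 - 13 = -51/5 - 13 = -116/5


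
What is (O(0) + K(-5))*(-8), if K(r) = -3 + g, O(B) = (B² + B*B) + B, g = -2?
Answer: 40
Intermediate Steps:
O(B) = B + 2*B² (O(B) = (B² + B²) + B = 2*B² + B = B + 2*B²)
K(r) = -5 (K(r) = -3 - 2 = -5)
(O(0) + K(-5))*(-8) = (0*(1 + 2*0) - 5)*(-8) = (0*(1 + 0) - 5)*(-8) = (0*1 - 5)*(-8) = (0 - 5)*(-8) = -5*(-8) = 40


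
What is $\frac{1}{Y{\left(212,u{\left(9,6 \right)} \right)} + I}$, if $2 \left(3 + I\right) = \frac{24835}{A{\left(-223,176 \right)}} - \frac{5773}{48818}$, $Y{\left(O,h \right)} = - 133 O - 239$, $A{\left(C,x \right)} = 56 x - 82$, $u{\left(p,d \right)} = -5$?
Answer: $- \frac{119286783}{3392133038738} \approx -3.5166 \cdot 10^{-5}$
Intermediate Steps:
$A{\left(C,x \right)} = -82 + 56 x$
$Y{\left(O,h \right)} = -239 - 133 O$
$I = - \frac{213364133}{119286783}$ ($I = -3 + \frac{\frac{24835}{-82 + 56 \cdot 176} - \frac{5773}{48818}}{2} = -3 + \frac{\frac{24835}{-82 + 9856} - \frac{5773}{48818}}{2} = -3 + \frac{\frac{24835}{9774} - \frac{5773}{48818}}{2} = -3 + \frac{1}{2} \cdot \frac{288992432}{119286783} = -3 + \frac{144496216}{119286783} = - \frac{213364133}{119286783} \approx -1.7887$)
$\frac{1}{Y{\left(212,u{\left(9,6 \right)} \right)} + I} = \frac{1}{\left(-239 - 28196\right) - \frac{213364133}{119286783}} = \frac{1}{-28435 - \frac{213364133}{119286783}} = \frac{1}{- \frac{3392133038738}{119286783}} = - \frac{119286783}{3392133038738}$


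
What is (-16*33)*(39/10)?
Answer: -10296/5 ≈ -2059.2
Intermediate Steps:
(-16*33)*(39/10) = -20592/10 = -528*39/10 = -10296/5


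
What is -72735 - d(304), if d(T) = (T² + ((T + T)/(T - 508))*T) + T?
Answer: -8391997/51 ≈ -1.6455e+5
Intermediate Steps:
d(T) = T + T² + 2*T²/(-508 + T) (d(T) = (T² + ((2*T)/(-508 + T))*T) + T = (T² + (2*T/(-508 + T))*T) + T = (T² + 2*T²/(-508 + T)) + T = T + T² + 2*T²/(-508 + T))
-72735 - d(304) = -72735 - 304*(-508 + 304² - 505*304)/(-508 + 304) = -72735 - 304*(-508 + 92416 - 153520)/(-204) = -72735 - 304*(-1)*(-61612)/204 = -72735 - 1*4682512/51 = -72735 - 4682512/51 = -8391997/51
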